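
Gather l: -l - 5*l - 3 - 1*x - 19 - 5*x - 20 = -6*l - 6*x - 42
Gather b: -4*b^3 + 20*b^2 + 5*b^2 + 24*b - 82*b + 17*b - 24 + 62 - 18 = -4*b^3 + 25*b^2 - 41*b + 20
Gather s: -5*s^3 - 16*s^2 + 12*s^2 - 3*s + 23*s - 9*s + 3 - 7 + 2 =-5*s^3 - 4*s^2 + 11*s - 2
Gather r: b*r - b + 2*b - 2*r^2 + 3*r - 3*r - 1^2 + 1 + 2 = b*r + b - 2*r^2 + 2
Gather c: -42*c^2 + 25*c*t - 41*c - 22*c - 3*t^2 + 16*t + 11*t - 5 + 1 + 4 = -42*c^2 + c*(25*t - 63) - 3*t^2 + 27*t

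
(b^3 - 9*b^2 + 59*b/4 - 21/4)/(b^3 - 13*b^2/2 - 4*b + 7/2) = (b - 3/2)/(b + 1)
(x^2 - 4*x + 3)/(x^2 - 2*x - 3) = (x - 1)/(x + 1)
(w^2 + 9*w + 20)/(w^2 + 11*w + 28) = (w + 5)/(w + 7)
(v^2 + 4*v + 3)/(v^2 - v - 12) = (v + 1)/(v - 4)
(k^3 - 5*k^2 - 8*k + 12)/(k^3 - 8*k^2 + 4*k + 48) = (k - 1)/(k - 4)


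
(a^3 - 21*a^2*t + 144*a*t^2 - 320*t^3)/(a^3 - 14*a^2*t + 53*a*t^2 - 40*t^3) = (-a + 8*t)/(-a + t)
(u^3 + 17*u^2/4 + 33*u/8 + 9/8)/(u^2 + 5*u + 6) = (8*u^2 + 10*u + 3)/(8*(u + 2))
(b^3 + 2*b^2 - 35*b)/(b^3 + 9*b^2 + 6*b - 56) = b*(b - 5)/(b^2 + 2*b - 8)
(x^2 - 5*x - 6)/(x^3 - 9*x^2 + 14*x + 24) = 1/(x - 4)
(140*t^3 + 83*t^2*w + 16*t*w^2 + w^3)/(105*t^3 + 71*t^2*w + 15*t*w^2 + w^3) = (4*t + w)/(3*t + w)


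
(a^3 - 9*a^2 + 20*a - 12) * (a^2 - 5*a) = a^5 - 14*a^4 + 65*a^3 - 112*a^2 + 60*a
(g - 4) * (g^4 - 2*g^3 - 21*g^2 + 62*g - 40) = g^5 - 6*g^4 - 13*g^3 + 146*g^2 - 288*g + 160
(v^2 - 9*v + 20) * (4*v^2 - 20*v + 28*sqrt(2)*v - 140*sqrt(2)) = 4*v^4 - 56*v^3 + 28*sqrt(2)*v^3 - 392*sqrt(2)*v^2 + 260*v^2 - 400*v + 1820*sqrt(2)*v - 2800*sqrt(2)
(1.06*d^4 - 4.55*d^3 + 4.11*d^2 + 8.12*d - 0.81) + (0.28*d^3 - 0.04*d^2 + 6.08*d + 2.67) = 1.06*d^4 - 4.27*d^3 + 4.07*d^2 + 14.2*d + 1.86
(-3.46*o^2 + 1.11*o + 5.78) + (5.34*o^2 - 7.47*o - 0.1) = 1.88*o^2 - 6.36*o + 5.68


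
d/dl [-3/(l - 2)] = 3/(l - 2)^2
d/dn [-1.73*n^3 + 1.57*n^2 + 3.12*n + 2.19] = -5.19*n^2 + 3.14*n + 3.12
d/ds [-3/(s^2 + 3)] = 6*s/(s^2 + 3)^2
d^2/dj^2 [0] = 0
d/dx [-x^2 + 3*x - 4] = 3 - 2*x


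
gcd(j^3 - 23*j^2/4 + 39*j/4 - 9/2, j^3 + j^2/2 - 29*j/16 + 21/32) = j - 3/4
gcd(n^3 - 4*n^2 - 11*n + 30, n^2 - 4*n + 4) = n - 2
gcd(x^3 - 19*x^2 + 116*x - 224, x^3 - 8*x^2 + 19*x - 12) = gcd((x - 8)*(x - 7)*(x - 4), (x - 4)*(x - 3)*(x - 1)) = x - 4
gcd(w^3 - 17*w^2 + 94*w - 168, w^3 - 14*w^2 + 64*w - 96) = w^2 - 10*w + 24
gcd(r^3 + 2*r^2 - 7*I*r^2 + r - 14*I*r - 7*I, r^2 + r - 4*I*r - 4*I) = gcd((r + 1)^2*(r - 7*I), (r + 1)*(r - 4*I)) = r + 1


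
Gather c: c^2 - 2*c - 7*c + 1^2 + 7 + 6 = c^2 - 9*c + 14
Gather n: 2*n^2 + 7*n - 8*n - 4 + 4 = 2*n^2 - n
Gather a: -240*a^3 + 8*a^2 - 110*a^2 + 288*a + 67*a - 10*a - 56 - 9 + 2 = -240*a^3 - 102*a^2 + 345*a - 63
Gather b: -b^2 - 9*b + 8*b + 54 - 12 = -b^2 - b + 42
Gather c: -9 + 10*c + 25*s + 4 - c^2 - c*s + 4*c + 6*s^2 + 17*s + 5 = -c^2 + c*(14 - s) + 6*s^2 + 42*s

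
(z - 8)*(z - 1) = z^2 - 9*z + 8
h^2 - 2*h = h*(h - 2)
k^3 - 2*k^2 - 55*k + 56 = (k - 8)*(k - 1)*(k + 7)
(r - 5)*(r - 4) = r^2 - 9*r + 20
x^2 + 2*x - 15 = (x - 3)*(x + 5)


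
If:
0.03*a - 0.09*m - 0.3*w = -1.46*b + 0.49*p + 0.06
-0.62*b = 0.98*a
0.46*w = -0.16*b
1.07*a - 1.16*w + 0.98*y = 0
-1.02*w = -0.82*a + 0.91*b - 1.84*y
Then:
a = 0.00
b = 0.00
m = -5.44444444444444*p - 0.666666666666667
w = 0.00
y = 0.00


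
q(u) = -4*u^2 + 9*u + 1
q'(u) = 9 - 8*u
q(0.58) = 4.87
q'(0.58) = 4.36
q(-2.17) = -37.37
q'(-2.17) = 26.36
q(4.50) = -39.50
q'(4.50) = -27.00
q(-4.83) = -135.79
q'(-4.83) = 47.64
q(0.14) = 2.18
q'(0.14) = 7.88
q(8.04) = -185.21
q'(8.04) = -55.32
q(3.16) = -10.50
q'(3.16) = -16.28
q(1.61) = 5.12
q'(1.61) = -3.88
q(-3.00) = -62.00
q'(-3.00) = 33.00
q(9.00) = -242.00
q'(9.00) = -63.00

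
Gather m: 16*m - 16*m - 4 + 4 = 0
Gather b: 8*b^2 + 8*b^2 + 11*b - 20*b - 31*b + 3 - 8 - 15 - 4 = 16*b^2 - 40*b - 24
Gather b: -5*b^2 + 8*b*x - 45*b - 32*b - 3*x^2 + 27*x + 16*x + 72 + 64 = -5*b^2 + b*(8*x - 77) - 3*x^2 + 43*x + 136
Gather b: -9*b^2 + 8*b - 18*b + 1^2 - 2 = -9*b^2 - 10*b - 1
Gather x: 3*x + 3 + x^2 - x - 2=x^2 + 2*x + 1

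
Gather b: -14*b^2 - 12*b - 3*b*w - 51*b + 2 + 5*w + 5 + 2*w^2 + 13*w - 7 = -14*b^2 + b*(-3*w - 63) + 2*w^2 + 18*w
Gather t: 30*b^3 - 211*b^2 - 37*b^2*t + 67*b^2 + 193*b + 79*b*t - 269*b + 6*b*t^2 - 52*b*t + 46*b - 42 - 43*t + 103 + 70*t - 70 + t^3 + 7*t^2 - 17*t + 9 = 30*b^3 - 144*b^2 - 30*b + t^3 + t^2*(6*b + 7) + t*(-37*b^2 + 27*b + 10)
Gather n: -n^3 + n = -n^3 + n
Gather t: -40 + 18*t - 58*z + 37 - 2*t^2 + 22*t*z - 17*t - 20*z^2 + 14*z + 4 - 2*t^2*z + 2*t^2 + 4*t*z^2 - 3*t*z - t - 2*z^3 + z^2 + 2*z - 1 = -2*t^2*z + t*(4*z^2 + 19*z) - 2*z^3 - 19*z^2 - 42*z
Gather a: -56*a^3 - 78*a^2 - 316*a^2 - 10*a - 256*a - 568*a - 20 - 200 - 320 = -56*a^3 - 394*a^2 - 834*a - 540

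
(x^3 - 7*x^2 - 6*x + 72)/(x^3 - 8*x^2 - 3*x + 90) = (x - 4)/(x - 5)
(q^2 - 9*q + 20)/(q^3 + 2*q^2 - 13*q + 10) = (q^2 - 9*q + 20)/(q^3 + 2*q^2 - 13*q + 10)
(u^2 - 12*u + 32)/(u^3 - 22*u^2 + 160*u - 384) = (u - 4)/(u^2 - 14*u + 48)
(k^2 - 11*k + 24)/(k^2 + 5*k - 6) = (k^2 - 11*k + 24)/(k^2 + 5*k - 6)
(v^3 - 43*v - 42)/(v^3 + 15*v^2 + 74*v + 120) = (v^2 - 6*v - 7)/(v^2 + 9*v + 20)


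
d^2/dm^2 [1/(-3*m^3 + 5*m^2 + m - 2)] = 2*((9*m - 5)*(3*m^3 - 5*m^2 - m + 2) - (-9*m^2 + 10*m + 1)^2)/(3*m^3 - 5*m^2 - m + 2)^3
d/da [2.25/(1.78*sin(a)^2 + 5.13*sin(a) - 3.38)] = -(8.01*sin(a) + 11.5425)*cos(a)/(1.78*sin(a)^2 + 5.13*sin(a) - 3.38)^2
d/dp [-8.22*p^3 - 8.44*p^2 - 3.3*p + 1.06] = -24.66*p^2 - 16.88*p - 3.3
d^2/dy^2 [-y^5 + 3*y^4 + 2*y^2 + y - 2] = -20*y^3 + 36*y^2 + 4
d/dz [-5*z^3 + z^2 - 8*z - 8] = -15*z^2 + 2*z - 8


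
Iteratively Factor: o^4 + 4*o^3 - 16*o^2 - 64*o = (o + 4)*(o^3 - 16*o) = (o - 4)*(o + 4)*(o^2 + 4*o) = o*(o - 4)*(o + 4)*(o + 4)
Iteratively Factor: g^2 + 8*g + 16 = (g + 4)*(g + 4)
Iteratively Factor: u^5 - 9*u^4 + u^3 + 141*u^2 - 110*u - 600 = (u - 4)*(u^4 - 5*u^3 - 19*u^2 + 65*u + 150) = (u - 4)*(u + 3)*(u^3 - 8*u^2 + 5*u + 50) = (u - 5)*(u - 4)*(u + 3)*(u^2 - 3*u - 10) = (u - 5)^2*(u - 4)*(u + 3)*(u + 2)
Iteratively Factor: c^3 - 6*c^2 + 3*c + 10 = (c - 2)*(c^2 - 4*c - 5) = (c - 5)*(c - 2)*(c + 1)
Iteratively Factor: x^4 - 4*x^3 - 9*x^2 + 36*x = (x + 3)*(x^3 - 7*x^2 + 12*x) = x*(x + 3)*(x^2 - 7*x + 12) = x*(x - 3)*(x + 3)*(x - 4)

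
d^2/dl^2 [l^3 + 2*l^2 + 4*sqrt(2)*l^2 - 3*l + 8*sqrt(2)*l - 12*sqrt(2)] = 6*l + 4 + 8*sqrt(2)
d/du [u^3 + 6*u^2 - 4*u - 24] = 3*u^2 + 12*u - 4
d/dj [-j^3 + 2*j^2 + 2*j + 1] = -3*j^2 + 4*j + 2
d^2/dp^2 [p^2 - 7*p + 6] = 2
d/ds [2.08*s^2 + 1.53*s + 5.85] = 4.16*s + 1.53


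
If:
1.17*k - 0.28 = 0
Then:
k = 0.24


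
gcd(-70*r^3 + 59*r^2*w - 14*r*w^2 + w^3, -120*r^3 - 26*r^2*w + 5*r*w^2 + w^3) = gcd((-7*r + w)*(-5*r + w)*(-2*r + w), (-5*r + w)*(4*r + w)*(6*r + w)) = 5*r - w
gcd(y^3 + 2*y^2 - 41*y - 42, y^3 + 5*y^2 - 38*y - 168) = y^2 + y - 42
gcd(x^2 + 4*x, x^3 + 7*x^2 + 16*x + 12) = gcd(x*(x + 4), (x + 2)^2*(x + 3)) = 1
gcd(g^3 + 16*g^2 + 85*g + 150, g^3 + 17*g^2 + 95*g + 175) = g^2 + 10*g + 25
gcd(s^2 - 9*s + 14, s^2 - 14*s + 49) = s - 7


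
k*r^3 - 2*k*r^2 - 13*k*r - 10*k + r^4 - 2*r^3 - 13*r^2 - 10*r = (k + r)*(r - 5)*(r + 1)*(r + 2)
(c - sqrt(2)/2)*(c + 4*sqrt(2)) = c^2 + 7*sqrt(2)*c/2 - 4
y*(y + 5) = y^2 + 5*y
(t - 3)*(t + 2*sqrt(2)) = t^2 - 3*t + 2*sqrt(2)*t - 6*sqrt(2)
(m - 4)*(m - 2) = m^2 - 6*m + 8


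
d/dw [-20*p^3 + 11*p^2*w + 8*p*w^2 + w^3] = 11*p^2 + 16*p*w + 3*w^2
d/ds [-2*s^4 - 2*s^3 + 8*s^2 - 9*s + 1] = -8*s^3 - 6*s^2 + 16*s - 9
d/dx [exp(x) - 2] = exp(x)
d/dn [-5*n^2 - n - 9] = -10*n - 1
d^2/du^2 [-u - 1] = 0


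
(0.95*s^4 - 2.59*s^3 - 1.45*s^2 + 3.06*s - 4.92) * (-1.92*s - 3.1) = -1.824*s^5 + 2.0278*s^4 + 10.813*s^3 - 1.3802*s^2 - 0.0396000000000019*s + 15.252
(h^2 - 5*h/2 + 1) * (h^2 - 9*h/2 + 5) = h^4 - 7*h^3 + 69*h^2/4 - 17*h + 5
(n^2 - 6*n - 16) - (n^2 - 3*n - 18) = 2 - 3*n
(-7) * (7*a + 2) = -49*a - 14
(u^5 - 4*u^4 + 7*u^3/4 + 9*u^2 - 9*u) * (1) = u^5 - 4*u^4 + 7*u^3/4 + 9*u^2 - 9*u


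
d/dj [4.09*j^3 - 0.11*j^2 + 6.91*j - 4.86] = 12.27*j^2 - 0.22*j + 6.91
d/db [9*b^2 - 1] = 18*b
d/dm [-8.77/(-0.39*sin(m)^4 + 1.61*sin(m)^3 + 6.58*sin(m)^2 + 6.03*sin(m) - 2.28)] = (-13.6812*sin(m)^3 + 42.3591*sin(m)^2 + 115.4132*sin(m) + 52.8831)*cos(m)/(-0.39*sin(m)^4 + 1.61*sin(m)^3 + 6.58*sin(m)^2 + 6.03*sin(m) - 2.28)^2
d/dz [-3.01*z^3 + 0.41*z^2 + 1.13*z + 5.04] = -9.03*z^2 + 0.82*z + 1.13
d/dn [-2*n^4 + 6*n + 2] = 6 - 8*n^3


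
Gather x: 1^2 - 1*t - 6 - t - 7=-2*t - 12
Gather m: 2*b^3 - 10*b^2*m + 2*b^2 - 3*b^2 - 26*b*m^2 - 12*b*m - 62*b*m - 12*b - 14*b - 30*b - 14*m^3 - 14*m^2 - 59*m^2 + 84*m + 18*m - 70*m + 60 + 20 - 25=2*b^3 - b^2 - 56*b - 14*m^3 + m^2*(-26*b - 73) + m*(-10*b^2 - 74*b + 32) + 55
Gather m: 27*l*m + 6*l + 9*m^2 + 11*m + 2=6*l + 9*m^2 + m*(27*l + 11) + 2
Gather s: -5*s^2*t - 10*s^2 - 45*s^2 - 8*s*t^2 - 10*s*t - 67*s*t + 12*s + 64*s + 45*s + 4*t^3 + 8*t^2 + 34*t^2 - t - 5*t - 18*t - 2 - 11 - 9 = s^2*(-5*t - 55) + s*(-8*t^2 - 77*t + 121) + 4*t^3 + 42*t^2 - 24*t - 22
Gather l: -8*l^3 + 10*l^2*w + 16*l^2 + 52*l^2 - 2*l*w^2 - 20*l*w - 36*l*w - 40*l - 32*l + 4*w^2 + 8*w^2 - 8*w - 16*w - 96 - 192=-8*l^3 + l^2*(10*w + 68) + l*(-2*w^2 - 56*w - 72) + 12*w^2 - 24*w - 288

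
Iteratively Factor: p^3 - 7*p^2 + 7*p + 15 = (p - 3)*(p^2 - 4*p - 5) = (p - 5)*(p - 3)*(p + 1)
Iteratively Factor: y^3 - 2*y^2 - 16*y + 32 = (y + 4)*(y^2 - 6*y + 8) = (y - 4)*(y + 4)*(y - 2)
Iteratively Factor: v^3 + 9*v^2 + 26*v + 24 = (v + 3)*(v^2 + 6*v + 8) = (v + 3)*(v + 4)*(v + 2)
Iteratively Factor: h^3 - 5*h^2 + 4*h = (h - 1)*(h^2 - 4*h) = (h - 4)*(h - 1)*(h)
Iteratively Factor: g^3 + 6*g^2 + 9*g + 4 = (g + 1)*(g^2 + 5*g + 4) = (g + 1)*(g + 4)*(g + 1)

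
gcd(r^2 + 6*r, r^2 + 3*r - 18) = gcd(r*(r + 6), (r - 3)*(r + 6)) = r + 6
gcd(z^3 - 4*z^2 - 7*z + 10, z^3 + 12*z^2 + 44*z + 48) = z + 2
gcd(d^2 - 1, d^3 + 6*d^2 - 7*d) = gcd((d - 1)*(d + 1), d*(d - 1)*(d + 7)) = d - 1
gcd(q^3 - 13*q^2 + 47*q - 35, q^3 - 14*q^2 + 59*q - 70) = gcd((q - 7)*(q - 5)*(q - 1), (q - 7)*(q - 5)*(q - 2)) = q^2 - 12*q + 35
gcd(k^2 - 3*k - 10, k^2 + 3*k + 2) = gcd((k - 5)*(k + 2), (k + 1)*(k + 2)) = k + 2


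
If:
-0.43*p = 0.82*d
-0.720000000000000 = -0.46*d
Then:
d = 1.57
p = -2.98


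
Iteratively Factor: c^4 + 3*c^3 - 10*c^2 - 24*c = (c)*(c^3 + 3*c^2 - 10*c - 24) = c*(c - 3)*(c^2 + 6*c + 8) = c*(c - 3)*(c + 2)*(c + 4)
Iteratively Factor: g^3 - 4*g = (g + 2)*(g^2 - 2*g) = g*(g + 2)*(g - 2)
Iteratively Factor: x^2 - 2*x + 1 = (x - 1)*(x - 1)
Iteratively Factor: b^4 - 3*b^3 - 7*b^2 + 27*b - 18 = (b - 2)*(b^3 - b^2 - 9*b + 9) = (b - 3)*(b - 2)*(b^2 + 2*b - 3) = (b - 3)*(b - 2)*(b - 1)*(b + 3)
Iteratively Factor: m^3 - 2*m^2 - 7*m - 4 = (m + 1)*(m^2 - 3*m - 4) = (m - 4)*(m + 1)*(m + 1)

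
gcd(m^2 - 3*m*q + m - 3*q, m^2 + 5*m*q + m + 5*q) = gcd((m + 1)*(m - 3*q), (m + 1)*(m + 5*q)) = m + 1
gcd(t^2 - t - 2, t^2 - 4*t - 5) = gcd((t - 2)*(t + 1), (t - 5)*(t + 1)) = t + 1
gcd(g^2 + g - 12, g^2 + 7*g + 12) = g + 4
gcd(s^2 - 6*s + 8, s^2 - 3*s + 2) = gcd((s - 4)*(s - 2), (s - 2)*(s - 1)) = s - 2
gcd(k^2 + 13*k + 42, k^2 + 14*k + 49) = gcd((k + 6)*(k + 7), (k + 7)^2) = k + 7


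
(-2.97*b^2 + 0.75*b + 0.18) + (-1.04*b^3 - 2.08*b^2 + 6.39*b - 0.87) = -1.04*b^3 - 5.05*b^2 + 7.14*b - 0.69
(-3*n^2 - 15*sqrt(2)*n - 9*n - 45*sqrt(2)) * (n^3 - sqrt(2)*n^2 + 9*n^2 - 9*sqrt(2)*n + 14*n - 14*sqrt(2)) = -3*n^5 - 36*n^4 - 12*sqrt(2)*n^4 - 144*sqrt(2)*n^3 - 93*n^3 - 492*sqrt(2)*n^2 + 234*n^2 - 504*sqrt(2)*n + 1230*n + 1260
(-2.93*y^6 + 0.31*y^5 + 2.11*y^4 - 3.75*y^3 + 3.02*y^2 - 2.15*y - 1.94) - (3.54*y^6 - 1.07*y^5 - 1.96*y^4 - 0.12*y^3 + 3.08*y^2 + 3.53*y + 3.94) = -6.47*y^6 + 1.38*y^5 + 4.07*y^4 - 3.63*y^3 - 0.0600000000000001*y^2 - 5.68*y - 5.88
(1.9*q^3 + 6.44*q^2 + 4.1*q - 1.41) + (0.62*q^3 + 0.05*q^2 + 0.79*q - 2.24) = 2.52*q^3 + 6.49*q^2 + 4.89*q - 3.65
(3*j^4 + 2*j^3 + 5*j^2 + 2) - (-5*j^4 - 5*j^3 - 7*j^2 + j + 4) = 8*j^4 + 7*j^3 + 12*j^2 - j - 2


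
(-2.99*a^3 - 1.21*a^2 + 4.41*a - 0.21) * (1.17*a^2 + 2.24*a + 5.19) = -3.4983*a^5 - 8.1133*a^4 - 13.0688*a^3 + 3.3528*a^2 + 22.4175*a - 1.0899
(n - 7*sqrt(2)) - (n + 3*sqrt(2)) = -10*sqrt(2)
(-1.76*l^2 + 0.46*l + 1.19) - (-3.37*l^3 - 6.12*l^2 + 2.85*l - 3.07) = 3.37*l^3 + 4.36*l^2 - 2.39*l + 4.26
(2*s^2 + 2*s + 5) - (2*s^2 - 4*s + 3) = 6*s + 2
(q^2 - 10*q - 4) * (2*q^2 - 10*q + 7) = 2*q^4 - 30*q^3 + 99*q^2 - 30*q - 28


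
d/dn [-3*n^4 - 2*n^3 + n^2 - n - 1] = -12*n^3 - 6*n^2 + 2*n - 1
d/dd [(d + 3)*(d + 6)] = 2*d + 9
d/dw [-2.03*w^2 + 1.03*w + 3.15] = 1.03 - 4.06*w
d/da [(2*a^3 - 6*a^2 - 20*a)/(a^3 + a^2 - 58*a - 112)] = 8*(a^2 - 28*a + 70)/(a^4 - 2*a^3 - 111*a^2 + 112*a + 3136)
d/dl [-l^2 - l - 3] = -2*l - 1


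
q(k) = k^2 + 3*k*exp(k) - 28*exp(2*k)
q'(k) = 3*k*exp(k) + 2*k - 56*exp(2*k) + 3*exp(k)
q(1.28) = -346.75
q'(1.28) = -697.24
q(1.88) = -1162.06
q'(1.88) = -2344.73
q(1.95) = -1338.35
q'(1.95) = -2700.43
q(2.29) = -2657.32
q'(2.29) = -5358.76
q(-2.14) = 3.44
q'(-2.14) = -5.46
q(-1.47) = -0.33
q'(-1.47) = -6.22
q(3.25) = -18361.95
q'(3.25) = -36912.60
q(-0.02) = -26.96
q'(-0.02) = -50.96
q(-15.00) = 225.00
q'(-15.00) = -30.00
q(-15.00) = 225.00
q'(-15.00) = -30.00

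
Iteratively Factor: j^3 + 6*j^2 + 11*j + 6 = (j + 1)*(j^2 + 5*j + 6) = (j + 1)*(j + 2)*(j + 3)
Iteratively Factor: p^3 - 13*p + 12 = (p - 1)*(p^2 + p - 12) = (p - 1)*(p + 4)*(p - 3)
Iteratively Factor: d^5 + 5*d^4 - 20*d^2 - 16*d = (d + 4)*(d^4 + d^3 - 4*d^2 - 4*d) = (d + 1)*(d + 4)*(d^3 - 4*d) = (d + 1)*(d + 2)*(d + 4)*(d^2 - 2*d) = d*(d + 1)*(d + 2)*(d + 4)*(d - 2)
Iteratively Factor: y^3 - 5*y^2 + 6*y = (y)*(y^2 - 5*y + 6) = y*(y - 2)*(y - 3)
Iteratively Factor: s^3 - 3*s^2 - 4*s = (s + 1)*(s^2 - 4*s) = s*(s + 1)*(s - 4)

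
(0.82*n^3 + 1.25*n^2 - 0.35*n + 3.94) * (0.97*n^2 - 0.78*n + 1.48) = 0.7954*n^5 + 0.5729*n^4 - 0.1009*n^3 + 5.9448*n^2 - 3.5912*n + 5.8312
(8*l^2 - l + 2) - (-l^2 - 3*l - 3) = 9*l^2 + 2*l + 5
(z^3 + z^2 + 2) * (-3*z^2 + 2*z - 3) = -3*z^5 - z^4 - z^3 - 9*z^2 + 4*z - 6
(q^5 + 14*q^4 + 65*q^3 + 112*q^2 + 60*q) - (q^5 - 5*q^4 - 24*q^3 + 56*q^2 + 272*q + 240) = 19*q^4 + 89*q^3 + 56*q^2 - 212*q - 240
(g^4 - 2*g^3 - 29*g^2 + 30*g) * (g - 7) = g^5 - 9*g^4 - 15*g^3 + 233*g^2 - 210*g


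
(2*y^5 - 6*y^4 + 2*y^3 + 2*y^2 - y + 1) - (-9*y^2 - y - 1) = 2*y^5 - 6*y^4 + 2*y^3 + 11*y^2 + 2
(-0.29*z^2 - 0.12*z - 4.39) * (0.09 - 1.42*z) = 0.4118*z^3 + 0.1443*z^2 + 6.223*z - 0.3951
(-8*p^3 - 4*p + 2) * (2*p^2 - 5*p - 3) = -16*p^5 + 40*p^4 + 16*p^3 + 24*p^2 + 2*p - 6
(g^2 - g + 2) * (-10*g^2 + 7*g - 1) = -10*g^4 + 17*g^3 - 28*g^2 + 15*g - 2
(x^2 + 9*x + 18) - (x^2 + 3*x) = 6*x + 18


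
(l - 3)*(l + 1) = l^2 - 2*l - 3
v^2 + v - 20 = (v - 4)*(v + 5)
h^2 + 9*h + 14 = (h + 2)*(h + 7)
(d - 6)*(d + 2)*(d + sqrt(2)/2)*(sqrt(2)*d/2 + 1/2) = sqrt(2)*d^4/2 - 2*sqrt(2)*d^3 + d^3 - 23*sqrt(2)*d^2/4 - 4*d^2 - 12*d - sqrt(2)*d - 3*sqrt(2)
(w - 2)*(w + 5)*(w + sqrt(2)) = w^3 + sqrt(2)*w^2 + 3*w^2 - 10*w + 3*sqrt(2)*w - 10*sqrt(2)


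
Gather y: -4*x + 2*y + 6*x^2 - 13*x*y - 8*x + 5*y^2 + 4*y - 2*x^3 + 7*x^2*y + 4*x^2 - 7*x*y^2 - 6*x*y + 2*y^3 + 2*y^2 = -2*x^3 + 10*x^2 - 12*x + 2*y^3 + y^2*(7 - 7*x) + y*(7*x^2 - 19*x + 6)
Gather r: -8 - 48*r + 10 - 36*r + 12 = 14 - 84*r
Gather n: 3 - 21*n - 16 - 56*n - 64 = -77*n - 77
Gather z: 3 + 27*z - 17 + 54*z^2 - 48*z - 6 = 54*z^2 - 21*z - 20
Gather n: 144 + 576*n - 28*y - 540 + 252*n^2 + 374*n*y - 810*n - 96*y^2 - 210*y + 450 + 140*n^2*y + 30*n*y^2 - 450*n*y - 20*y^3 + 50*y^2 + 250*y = n^2*(140*y + 252) + n*(30*y^2 - 76*y - 234) - 20*y^3 - 46*y^2 + 12*y + 54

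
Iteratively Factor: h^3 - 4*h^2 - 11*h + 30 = (h + 3)*(h^2 - 7*h + 10) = (h - 2)*(h + 3)*(h - 5)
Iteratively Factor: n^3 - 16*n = (n - 4)*(n^2 + 4*n) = n*(n - 4)*(n + 4)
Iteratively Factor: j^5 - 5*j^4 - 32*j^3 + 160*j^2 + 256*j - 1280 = (j - 5)*(j^4 - 32*j^2 + 256) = (j - 5)*(j - 4)*(j^3 + 4*j^2 - 16*j - 64) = (j - 5)*(j - 4)*(j + 4)*(j^2 - 16) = (j - 5)*(j - 4)^2*(j + 4)*(j + 4)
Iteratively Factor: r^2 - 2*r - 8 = (r + 2)*(r - 4)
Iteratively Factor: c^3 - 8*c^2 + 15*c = (c - 3)*(c^2 - 5*c) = (c - 5)*(c - 3)*(c)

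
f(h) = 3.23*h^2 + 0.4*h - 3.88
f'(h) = 6.46*h + 0.4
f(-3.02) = 24.37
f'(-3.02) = -19.11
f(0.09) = -3.82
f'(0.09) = 0.98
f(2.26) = 13.52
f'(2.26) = 15.00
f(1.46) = 3.59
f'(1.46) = 9.83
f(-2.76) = 19.62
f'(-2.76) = -17.43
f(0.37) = -3.29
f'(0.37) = 2.79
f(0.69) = -2.07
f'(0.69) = 4.86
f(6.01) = 115.19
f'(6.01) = 39.22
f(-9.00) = 254.15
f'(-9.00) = -57.74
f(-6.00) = 110.00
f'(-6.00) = -38.36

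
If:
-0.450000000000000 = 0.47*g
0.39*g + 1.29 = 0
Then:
No Solution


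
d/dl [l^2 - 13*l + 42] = 2*l - 13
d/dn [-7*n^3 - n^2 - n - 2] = -21*n^2 - 2*n - 1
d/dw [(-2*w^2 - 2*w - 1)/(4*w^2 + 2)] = (2*w^2 - 1)/(4*w^4 + 4*w^2 + 1)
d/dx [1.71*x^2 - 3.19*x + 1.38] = 3.42*x - 3.19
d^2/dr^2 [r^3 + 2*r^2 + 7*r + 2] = 6*r + 4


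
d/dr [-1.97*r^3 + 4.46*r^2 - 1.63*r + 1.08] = -5.91*r^2 + 8.92*r - 1.63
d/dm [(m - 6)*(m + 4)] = 2*m - 2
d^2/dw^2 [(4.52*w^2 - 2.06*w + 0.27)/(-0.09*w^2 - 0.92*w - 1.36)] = (0.781884*w^3 + 3.30636599999999*w^2 - 1.647*w - 22.266288)/(0.000729*w^6 + 0.022356*w^5 + 0.261576*w^4 + 1.454336*w^3 + 3.952704*w^2 + 5.104896*w + 2.515456)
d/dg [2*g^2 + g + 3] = 4*g + 1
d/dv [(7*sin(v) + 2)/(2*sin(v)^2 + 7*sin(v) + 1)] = (-8*sin(v) + 7*cos(2*v) - 14)*cos(v)/(7*sin(v) - cos(2*v) + 2)^2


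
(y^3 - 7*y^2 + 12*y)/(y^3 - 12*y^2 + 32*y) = (y - 3)/(y - 8)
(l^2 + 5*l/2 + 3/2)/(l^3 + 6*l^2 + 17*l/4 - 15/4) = 2*(l + 1)/(2*l^2 + 9*l - 5)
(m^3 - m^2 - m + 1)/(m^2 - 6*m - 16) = (-m^3 + m^2 + m - 1)/(-m^2 + 6*m + 16)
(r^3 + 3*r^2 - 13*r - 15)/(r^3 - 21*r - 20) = (r^2 + 2*r - 15)/(r^2 - r - 20)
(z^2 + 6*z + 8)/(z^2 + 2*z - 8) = (z + 2)/(z - 2)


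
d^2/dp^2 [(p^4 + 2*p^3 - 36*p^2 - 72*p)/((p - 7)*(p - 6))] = 2*(p^3 - 21*p^2 + 147*p + 476)/(p^3 - 21*p^2 + 147*p - 343)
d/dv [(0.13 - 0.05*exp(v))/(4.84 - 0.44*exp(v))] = -0.1848*exp(v)/(0.44*exp(v) - 4.84)^2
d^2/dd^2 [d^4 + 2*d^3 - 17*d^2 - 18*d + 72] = 12*d^2 + 12*d - 34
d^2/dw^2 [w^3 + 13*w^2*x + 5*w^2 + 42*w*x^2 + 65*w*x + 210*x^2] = 6*w + 26*x + 10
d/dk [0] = 0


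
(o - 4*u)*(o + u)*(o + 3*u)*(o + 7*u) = o^4 + 7*o^3*u - 13*o^2*u^2 - 103*o*u^3 - 84*u^4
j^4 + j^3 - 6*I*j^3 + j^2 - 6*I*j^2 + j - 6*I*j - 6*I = (j + 1)*(j - 6*I)*(j - I)*(j + I)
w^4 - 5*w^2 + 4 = (w - 2)*(w - 1)*(w + 1)*(w + 2)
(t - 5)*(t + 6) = t^2 + t - 30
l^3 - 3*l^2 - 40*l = l*(l - 8)*(l + 5)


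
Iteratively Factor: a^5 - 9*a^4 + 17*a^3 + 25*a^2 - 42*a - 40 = (a - 5)*(a^4 - 4*a^3 - 3*a^2 + 10*a + 8) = (a - 5)*(a + 1)*(a^3 - 5*a^2 + 2*a + 8) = (a - 5)*(a - 2)*(a + 1)*(a^2 - 3*a - 4) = (a - 5)*(a - 2)*(a + 1)^2*(a - 4)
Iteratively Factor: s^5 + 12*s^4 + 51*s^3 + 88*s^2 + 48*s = (s + 4)*(s^4 + 8*s^3 + 19*s^2 + 12*s) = (s + 4)^2*(s^3 + 4*s^2 + 3*s) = (s + 3)*(s + 4)^2*(s^2 + s) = s*(s + 3)*(s + 4)^2*(s + 1)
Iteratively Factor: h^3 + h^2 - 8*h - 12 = (h + 2)*(h^2 - h - 6) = (h + 2)^2*(h - 3)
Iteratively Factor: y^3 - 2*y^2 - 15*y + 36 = (y + 4)*(y^2 - 6*y + 9) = (y - 3)*(y + 4)*(y - 3)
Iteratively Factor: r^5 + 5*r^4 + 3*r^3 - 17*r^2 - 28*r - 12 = (r + 3)*(r^4 + 2*r^3 - 3*r^2 - 8*r - 4) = (r - 2)*(r + 3)*(r^3 + 4*r^2 + 5*r + 2) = (r - 2)*(r + 2)*(r + 3)*(r^2 + 2*r + 1) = (r - 2)*(r + 1)*(r + 2)*(r + 3)*(r + 1)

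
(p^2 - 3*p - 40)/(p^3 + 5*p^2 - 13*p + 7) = (p^2 - 3*p - 40)/(p^3 + 5*p^2 - 13*p + 7)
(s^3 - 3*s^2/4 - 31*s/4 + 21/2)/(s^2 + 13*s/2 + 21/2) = (4*s^2 - 15*s + 14)/(2*(2*s + 7))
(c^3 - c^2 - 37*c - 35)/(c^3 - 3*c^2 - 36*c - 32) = (c^2 - 2*c - 35)/(c^2 - 4*c - 32)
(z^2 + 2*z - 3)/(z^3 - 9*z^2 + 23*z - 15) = (z + 3)/(z^2 - 8*z + 15)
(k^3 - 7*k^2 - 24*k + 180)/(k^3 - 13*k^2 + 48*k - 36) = (k + 5)/(k - 1)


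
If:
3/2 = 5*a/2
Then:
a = 3/5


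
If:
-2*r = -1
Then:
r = 1/2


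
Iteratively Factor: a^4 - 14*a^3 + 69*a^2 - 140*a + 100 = (a - 2)*(a^3 - 12*a^2 + 45*a - 50) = (a - 2)^2*(a^2 - 10*a + 25) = (a - 5)*(a - 2)^2*(a - 5)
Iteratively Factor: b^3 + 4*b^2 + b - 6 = (b - 1)*(b^2 + 5*b + 6) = (b - 1)*(b + 2)*(b + 3)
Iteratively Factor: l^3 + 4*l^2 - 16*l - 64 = (l - 4)*(l^2 + 8*l + 16) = (l - 4)*(l + 4)*(l + 4)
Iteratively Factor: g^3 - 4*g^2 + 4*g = (g - 2)*(g^2 - 2*g) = g*(g - 2)*(g - 2)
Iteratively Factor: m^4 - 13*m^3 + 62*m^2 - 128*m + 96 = (m - 4)*(m^3 - 9*m^2 + 26*m - 24) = (m - 4)^2*(m^2 - 5*m + 6) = (m - 4)^2*(m - 3)*(m - 2)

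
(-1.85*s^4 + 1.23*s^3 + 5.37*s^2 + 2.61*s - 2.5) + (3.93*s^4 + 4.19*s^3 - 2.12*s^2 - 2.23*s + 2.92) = 2.08*s^4 + 5.42*s^3 + 3.25*s^2 + 0.38*s + 0.42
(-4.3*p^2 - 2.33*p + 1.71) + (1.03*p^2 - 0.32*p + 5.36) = -3.27*p^2 - 2.65*p + 7.07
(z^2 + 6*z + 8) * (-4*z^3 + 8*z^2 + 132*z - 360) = -4*z^5 - 16*z^4 + 148*z^3 + 496*z^2 - 1104*z - 2880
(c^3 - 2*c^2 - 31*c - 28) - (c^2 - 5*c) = c^3 - 3*c^2 - 26*c - 28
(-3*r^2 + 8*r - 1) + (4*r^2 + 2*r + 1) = r^2 + 10*r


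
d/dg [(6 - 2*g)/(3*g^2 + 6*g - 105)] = 2*(-g^2 - 2*g + 2*(g - 3)*(g + 1) + 35)/(3*(g^2 + 2*g - 35)^2)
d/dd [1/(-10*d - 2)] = 5/(2*(5*d + 1)^2)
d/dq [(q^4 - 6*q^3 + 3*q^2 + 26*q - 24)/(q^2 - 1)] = 2*(q^3 - q^2 - 5*q - 13)/(q^2 + 2*q + 1)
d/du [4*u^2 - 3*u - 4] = 8*u - 3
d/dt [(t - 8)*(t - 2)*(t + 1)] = 3*t^2 - 18*t + 6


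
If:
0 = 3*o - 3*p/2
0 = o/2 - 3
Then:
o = 6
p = 12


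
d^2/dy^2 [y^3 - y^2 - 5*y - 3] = 6*y - 2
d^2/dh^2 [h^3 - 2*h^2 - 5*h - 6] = 6*h - 4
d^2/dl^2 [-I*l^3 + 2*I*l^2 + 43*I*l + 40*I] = I*(4 - 6*l)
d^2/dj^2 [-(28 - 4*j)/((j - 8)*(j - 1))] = 8*(j^3 - 21*j^2 + 165*j - 439)/(j^6 - 27*j^5 + 267*j^4 - 1161*j^3 + 2136*j^2 - 1728*j + 512)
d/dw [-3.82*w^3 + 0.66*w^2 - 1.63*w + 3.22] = -11.46*w^2 + 1.32*w - 1.63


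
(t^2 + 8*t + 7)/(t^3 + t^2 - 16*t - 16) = (t + 7)/(t^2 - 16)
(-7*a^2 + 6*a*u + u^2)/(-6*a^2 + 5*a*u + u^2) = (7*a + u)/(6*a + u)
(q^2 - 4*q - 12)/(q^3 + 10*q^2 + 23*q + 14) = (q - 6)/(q^2 + 8*q + 7)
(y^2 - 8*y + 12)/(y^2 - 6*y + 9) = (y^2 - 8*y + 12)/(y^2 - 6*y + 9)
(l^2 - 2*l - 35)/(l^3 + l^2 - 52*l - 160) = (l - 7)/(l^2 - 4*l - 32)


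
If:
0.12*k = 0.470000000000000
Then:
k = 3.92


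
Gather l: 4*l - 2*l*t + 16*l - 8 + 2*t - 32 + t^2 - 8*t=l*(20 - 2*t) + t^2 - 6*t - 40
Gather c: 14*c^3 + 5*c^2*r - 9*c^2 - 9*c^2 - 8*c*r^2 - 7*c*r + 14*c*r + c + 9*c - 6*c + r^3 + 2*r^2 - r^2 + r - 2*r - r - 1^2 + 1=14*c^3 + c^2*(5*r - 18) + c*(-8*r^2 + 7*r + 4) + r^3 + r^2 - 2*r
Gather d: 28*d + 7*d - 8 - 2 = 35*d - 10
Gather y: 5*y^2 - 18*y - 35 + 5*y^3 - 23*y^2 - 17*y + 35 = 5*y^3 - 18*y^2 - 35*y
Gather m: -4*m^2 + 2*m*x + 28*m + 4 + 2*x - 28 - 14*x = -4*m^2 + m*(2*x + 28) - 12*x - 24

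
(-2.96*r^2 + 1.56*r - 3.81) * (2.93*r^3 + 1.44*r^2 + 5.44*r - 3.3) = -8.6728*r^5 + 0.308400000000001*r^4 - 25.0193*r^3 + 12.768*r^2 - 25.8744*r + 12.573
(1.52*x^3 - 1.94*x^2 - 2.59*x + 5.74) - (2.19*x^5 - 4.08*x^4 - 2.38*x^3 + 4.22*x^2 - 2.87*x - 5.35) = -2.19*x^5 + 4.08*x^4 + 3.9*x^3 - 6.16*x^2 + 0.28*x + 11.09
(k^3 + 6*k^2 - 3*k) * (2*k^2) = 2*k^5 + 12*k^4 - 6*k^3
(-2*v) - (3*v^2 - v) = -3*v^2 - v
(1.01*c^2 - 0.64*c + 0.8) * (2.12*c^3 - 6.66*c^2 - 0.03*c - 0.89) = 2.1412*c^5 - 8.0834*c^4 + 5.9281*c^3 - 6.2077*c^2 + 0.5456*c - 0.712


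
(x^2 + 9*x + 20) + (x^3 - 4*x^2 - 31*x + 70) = x^3 - 3*x^2 - 22*x + 90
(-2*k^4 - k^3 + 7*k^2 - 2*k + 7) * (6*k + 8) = -12*k^5 - 22*k^4 + 34*k^3 + 44*k^2 + 26*k + 56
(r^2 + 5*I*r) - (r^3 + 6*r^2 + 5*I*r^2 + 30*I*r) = -r^3 - 5*r^2 - 5*I*r^2 - 25*I*r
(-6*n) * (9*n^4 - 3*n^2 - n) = -54*n^5 + 18*n^3 + 6*n^2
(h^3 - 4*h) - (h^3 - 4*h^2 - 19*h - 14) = 4*h^2 + 15*h + 14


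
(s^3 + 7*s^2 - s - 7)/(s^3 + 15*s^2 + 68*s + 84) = (s^2 - 1)/(s^2 + 8*s + 12)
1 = 1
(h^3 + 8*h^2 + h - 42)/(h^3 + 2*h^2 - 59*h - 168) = (h - 2)/(h - 8)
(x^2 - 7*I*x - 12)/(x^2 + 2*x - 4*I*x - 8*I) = (x - 3*I)/(x + 2)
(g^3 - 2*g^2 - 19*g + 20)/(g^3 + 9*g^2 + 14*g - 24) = (g - 5)/(g + 6)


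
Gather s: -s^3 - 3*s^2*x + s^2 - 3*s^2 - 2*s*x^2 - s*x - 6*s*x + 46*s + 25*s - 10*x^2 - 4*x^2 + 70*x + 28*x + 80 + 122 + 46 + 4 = -s^3 + s^2*(-3*x - 2) + s*(-2*x^2 - 7*x + 71) - 14*x^2 + 98*x + 252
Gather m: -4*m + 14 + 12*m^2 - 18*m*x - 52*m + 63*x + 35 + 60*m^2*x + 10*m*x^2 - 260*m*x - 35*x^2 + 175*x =m^2*(60*x + 12) + m*(10*x^2 - 278*x - 56) - 35*x^2 + 238*x + 49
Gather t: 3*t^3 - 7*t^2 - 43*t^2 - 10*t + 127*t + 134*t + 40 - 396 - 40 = 3*t^3 - 50*t^2 + 251*t - 396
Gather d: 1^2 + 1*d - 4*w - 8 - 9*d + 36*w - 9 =-8*d + 32*w - 16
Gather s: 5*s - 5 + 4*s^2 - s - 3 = 4*s^2 + 4*s - 8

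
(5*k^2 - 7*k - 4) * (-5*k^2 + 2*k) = -25*k^4 + 45*k^3 + 6*k^2 - 8*k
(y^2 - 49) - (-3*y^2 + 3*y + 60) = 4*y^2 - 3*y - 109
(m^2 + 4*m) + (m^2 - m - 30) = 2*m^2 + 3*m - 30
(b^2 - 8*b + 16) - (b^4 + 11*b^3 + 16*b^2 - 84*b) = -b^4 - 11*b^3 - 15*b^2 + 76*b + 16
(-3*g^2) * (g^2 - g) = -3*g^4 + 3*g^3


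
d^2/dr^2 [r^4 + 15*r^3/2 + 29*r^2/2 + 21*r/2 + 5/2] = 12*r^2 + 45*r + 29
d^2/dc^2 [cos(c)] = -cos(c)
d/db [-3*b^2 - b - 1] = -6*b - 1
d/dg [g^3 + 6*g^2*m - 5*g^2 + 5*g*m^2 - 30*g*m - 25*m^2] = 3*g^2 + 12*g*m - 10*g + 5*m^2 - 30*m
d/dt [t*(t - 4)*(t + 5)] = 3*t^2 + 2*t - 20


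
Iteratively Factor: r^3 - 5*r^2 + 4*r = (r - 4)*(r^2 - r) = r*(r - 4)*(r - 1)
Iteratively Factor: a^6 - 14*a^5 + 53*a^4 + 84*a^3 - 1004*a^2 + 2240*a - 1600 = (a - 2)*(a^5 - 12*a^4 + 29*a^3 + 142*a^2 - 720*a + 800) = (a - 5)*(a - 2)*(a^4 - 7*a^3 - 6*a^2 + 112*a - 160) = (a - 5)*(a - 4)*(a - 2)*(a^3 - 3*a^2 - 18*a + 40) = (a - 5)^2*(a - 4)*(a - 2)*(a^2 + 2*a - 8) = (a - 5)^2*(a - 4)*(a - 2)*(a + 4)*(a - 2)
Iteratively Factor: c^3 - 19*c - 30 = (c + 2)*(c^2 - 2*c - 15) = (c + 2)*(c + 3)*(c - 5)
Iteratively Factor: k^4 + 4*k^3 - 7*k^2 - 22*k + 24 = (k + 3)*(k^3 + k^2 - 10*k + 8) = (k + 3)*(k + 4)*(k^2 - 3*k + 2) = (k - 2)*(k + 3)*(k + 4)*(k - 1)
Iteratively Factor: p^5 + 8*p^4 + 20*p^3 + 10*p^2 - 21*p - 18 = (p + 3)*(p^4 + 5*p^3 + 5*p^2 - 5*p - 6) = (p + 1)*(p + 3)*(p^3 + 4*p^2 + p - 6) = (p - 1)*(p + 1)*(p + 3)*(p^2 + 5*p + 6) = (p - 1)*(p + 1)*(p + 2)*(p + 3)*(p + 3)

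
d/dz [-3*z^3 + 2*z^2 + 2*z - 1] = -9*z^2 + 4*z + 2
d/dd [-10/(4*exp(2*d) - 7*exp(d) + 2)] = (80*exp(d) - 70)*exp(d)/(4*exp(2*d) - 7*exp(d) + 2)^2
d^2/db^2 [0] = 0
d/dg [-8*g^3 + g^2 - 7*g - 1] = -24*g^2 + 2*g - 7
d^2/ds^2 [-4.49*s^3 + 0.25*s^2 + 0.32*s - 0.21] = 0.5 - 26.94*s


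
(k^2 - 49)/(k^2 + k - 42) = (k - 7)/(k - 6)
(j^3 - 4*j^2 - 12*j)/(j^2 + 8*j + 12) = j*(j - 6)/(j + 6)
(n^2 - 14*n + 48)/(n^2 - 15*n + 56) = (n - 6)/(n - 7)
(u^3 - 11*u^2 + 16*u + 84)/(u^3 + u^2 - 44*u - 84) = (u - 6)/(u + 6)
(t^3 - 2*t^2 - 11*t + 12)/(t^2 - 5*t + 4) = t + 3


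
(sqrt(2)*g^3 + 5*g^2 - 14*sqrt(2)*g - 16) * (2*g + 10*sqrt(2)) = 2*sqrt(2)*g^4 + 30*g^3 + 22*sqrt(2)*g^2 - 312*g - 160*sqrt(2)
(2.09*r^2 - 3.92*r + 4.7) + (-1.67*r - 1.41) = 2.09*r^2 - 5.59*r + 3.29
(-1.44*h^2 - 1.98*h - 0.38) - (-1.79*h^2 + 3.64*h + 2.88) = 0.35*h^2 - 5.62*h - 3.26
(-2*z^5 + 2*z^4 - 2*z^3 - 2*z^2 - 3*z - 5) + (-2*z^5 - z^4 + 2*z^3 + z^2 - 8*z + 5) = -4*z^5 + z^4 - z^2 - 11*z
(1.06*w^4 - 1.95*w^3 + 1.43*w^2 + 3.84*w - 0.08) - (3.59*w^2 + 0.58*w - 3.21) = 1.06*w^4 - 1.95*w^3 - 2.16*w^2 + 3.26*w + 3.13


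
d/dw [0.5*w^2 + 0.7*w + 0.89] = 1.0*w + 0.7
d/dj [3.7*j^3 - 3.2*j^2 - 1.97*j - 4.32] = 11.1*j^2 - 6.4*j - 1.97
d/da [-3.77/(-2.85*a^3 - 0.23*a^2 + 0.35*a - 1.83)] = (-32.2335*a^2 - 1.7342*a + 1.3195)/(2.85*a^3 + 0.23*a^2 - 0.35*a + 1.83)^2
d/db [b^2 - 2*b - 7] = 2*b - 2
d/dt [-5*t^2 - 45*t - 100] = -10*t - 45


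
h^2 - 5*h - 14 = (h - 7)*(h + 2)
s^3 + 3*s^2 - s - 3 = (s - 1)*(s + 1)*(s + 3)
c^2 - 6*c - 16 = (c - 8)*(c + 2)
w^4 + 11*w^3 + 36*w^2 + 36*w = w*(w + 2)*(w + 3)*(w + 6)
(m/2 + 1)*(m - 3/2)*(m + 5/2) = m^3/2 + 3*m^2/2 - 7*m/8 - 15/4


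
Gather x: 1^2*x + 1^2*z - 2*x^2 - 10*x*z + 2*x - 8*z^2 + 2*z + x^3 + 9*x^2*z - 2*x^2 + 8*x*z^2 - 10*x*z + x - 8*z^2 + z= x^3 + x^2*(9*z - 4) + x*(8*z^2 - 20*z + 4) - 16*z^2 + 4*z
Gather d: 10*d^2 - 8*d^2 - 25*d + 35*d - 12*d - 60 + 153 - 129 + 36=2*d^2 - 2*d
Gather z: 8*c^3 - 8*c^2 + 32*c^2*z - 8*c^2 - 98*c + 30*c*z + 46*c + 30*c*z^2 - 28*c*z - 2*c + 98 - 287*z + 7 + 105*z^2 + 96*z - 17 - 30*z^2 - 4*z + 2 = 8*c^3 - 16*c^2 - 54*c + z^2*(30*c + 75) + z*(32*c^2 + 2*c - 195) + 90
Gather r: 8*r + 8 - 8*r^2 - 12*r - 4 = -8*r^2 - 4*r + 4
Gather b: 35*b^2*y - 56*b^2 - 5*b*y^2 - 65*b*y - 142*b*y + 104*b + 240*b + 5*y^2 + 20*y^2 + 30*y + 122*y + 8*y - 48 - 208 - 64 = b^2*(35*y - 56) + b*(-5*y^2 - 207*y + 344) + 25*y^2 + 160*y - 320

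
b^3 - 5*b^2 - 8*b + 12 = (b - 6)*(b - 1)*(b + 2)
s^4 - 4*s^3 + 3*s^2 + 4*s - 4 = (s - 2)^2*(s - 1)*(s + 1)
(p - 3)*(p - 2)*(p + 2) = p^3 - 3*p^2 - 4*p + 12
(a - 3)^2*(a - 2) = a^3 - 8*a^2 + 21*a - 18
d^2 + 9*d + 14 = (d + 2)*(d + 7)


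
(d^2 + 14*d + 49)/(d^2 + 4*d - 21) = (d + 7)/(d - 3)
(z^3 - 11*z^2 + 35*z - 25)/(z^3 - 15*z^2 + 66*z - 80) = (z^2 - 6*z + 5)/(z^2 - 10*z + 16)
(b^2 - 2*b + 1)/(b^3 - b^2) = (b - 1)/b^2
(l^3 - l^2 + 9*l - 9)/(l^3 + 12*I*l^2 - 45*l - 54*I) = (l^2 - l*(1 + 3*I) + 3*I)/(l^2 + 9*I*l - 18)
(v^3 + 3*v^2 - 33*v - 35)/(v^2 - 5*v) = v + 8 + 7/v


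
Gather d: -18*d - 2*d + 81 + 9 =90 - 20*d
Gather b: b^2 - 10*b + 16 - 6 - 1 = b^2 - 10*b + 9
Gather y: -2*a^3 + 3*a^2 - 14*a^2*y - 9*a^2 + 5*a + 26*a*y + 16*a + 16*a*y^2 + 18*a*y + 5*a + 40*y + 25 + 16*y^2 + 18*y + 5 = -2*a^3 - 6*a^2 + 26*a + y^2*(16*a + 16) + y*(-14*a^2 + 44*a + 58) + 30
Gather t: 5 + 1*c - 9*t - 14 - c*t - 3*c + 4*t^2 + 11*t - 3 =-2*c + 4*t^2 + t*(2 - c) - 12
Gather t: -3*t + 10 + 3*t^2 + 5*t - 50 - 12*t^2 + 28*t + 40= -9*t^2 + 30*t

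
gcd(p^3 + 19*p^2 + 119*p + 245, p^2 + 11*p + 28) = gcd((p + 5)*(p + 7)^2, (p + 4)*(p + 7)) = p + 7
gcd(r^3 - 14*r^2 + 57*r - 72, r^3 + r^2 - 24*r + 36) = r - 3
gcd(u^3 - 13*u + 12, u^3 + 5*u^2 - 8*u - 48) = u^2 + u - 12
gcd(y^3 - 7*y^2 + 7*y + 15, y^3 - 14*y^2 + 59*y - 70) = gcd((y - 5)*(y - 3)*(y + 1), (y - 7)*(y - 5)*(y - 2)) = y - 5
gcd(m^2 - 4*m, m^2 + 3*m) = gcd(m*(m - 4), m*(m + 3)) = m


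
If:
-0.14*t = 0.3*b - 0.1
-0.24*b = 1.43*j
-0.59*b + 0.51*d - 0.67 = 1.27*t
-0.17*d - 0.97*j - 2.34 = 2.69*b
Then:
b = -1.58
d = 9.68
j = 0.26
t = 4.09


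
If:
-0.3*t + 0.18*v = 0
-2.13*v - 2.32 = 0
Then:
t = -0.65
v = -1.09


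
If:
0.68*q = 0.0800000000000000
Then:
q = 0.12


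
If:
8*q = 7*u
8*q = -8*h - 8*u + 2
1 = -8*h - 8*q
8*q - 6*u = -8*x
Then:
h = -29/64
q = 21/64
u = 3/8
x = -3/64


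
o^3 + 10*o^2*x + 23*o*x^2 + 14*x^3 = (o + x)*(o + 2*x)*(o + 7*x)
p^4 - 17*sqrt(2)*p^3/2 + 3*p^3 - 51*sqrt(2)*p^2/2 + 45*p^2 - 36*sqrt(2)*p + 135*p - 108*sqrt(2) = (p + 3)*(p - 4*sqrt(2))*(p - 3*sqrt(2))*(p - 3*sqrt(2)/2)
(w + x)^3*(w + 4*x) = w^4 + 7*w^3*x + 15*w^2*x^2 + 13*w*x^3 + 4*x^4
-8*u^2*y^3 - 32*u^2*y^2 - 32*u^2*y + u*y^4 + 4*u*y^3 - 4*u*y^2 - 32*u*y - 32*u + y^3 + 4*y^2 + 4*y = (-8*u + y)*(y + 2)^2*(u*y + 1)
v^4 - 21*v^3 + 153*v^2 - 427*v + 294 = (v - 7)^2*(v - 6)*(v - 1)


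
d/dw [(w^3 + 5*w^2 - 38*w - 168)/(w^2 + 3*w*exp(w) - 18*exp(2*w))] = ((w^2 + 3*w*exp(w) - 18*exp(2*w))*(3*w^2 + 10*w - 38) - (w^3 + 5*w^2 - 38*w - 168)*(3*w*exp(w) + 2*w - 36*exp(2*w) + 3*exp(w)))/(w^2 + 3*w*exp(w) - 18*exp(2*w))^2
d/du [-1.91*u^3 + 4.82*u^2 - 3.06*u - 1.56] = -5.73*u^2 + 9.64*u - 3.06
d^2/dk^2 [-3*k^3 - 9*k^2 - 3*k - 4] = -18*k - 18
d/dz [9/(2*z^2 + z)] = 9*(-4*z - 1)/(z^2*(2*z + 1)^2)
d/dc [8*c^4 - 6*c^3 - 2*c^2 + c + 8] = 32*c^3 - 18*c^2 - 4*c + 1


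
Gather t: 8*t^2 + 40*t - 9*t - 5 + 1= 8*t^2 + 31*t - 4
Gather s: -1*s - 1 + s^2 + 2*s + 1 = s^2 + s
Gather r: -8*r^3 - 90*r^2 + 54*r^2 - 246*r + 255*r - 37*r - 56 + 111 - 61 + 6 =-8*r^3 - 36*r^2 - 28*r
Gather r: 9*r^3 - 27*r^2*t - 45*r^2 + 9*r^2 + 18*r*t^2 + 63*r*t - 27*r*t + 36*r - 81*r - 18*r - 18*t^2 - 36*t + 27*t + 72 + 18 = 9*r^3 + r^2*(-27*t - 36) + r*(18*t^2 + 36*t - 63) - 18*t^2 - 9*t + 90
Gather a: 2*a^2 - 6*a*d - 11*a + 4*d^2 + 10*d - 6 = 2*a^2 + a*(-6*d - 11) + 4*d^2 + 10*d - 6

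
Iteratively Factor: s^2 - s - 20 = (s - 5)*(s + 4)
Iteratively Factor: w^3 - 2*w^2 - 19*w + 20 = (w + 4)*(w^2 - 6*w + 5) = (w - 5)*(w + 4)*(w - 1)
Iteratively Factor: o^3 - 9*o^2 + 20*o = (o)*(o^2 - 9*o + 20) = o*(o - 5)*(o - 4)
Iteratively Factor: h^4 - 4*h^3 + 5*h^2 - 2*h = (h - 1)*(h^3 - 3*h^2 + 2*h) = h*(h - 1)*(h^2 - 3*h + 2) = h*(h - 2)*(h - 1)*(h - 1)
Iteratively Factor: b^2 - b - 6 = (b + 2)*(b - 3)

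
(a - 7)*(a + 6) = a^2 - a - 42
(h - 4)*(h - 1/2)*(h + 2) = h^3 - 5*h^2/2 - 7*h + 4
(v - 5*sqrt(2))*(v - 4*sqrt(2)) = v^2 - 9*sqrt(2)*v + 40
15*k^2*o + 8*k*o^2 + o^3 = o*(3*k + o)*(5*k + o)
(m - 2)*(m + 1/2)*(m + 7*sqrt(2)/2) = m^3 - 3*m^2/2 + 7*sqrt(2)*m^2/2 - 21*sqrt(2)*m/4 - m - 7*sqrt(2)/2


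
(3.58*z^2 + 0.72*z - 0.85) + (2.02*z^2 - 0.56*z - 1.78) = 5.6*z^2 + 0.16*z - 2.63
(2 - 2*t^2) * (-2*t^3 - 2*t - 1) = 4*t^5 + 2*t^2 - 4*t - 2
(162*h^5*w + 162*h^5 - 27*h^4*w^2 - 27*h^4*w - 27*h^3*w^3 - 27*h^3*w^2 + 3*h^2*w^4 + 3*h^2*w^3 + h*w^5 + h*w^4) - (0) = 162*h^5*w + 162*h^5 - 27*h^4*w^2 - 27*h^4*w - 27*h^3*w^3 - 27*h^3*w^2 + 3*h^2*w^4 + 3*h^2*w^3 + h*w^5 + h*w^4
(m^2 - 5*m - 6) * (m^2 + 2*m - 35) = m^4 - 3*m^3 - 51*m^2 + 163*m + 210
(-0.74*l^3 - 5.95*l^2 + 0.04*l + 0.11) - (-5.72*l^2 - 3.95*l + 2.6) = -0.74*l^3 - 0.23*l^2 + 3.99*l - 2.49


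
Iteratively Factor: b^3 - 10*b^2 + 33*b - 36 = (b - 3)*(b^2 - 7*b + 12) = (b - 3)^2*(b - 4)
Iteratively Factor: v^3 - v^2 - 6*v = (v)*(v^2 - v - 6) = v*(v + 2)*(v - 3)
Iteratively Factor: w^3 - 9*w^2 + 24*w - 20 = (w - 2)*(w^2 - 7*w + 10) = (w - 5)*(w - 2)*(w - 2)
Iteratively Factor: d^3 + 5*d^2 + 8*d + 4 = (d + 2)*(d^2 + 3*d + 2) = (d + 2)^2*(d + 1)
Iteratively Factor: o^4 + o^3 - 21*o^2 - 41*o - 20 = (o + 1)*(o^3 - 21*o - 20) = (o + 1)^2*(o^2 - o - 20) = (o - 5)*(o + 1)^2*(o + 4)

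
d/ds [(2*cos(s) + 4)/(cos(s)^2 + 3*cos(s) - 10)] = 2*(cos(s)^2 + 4*cos(s) + 16)*sin(s)/(cos(s)^2 + 3*cos(s) - 10)^2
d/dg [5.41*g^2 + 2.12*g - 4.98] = 10.82*g + 2.12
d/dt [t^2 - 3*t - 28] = 2*t - 3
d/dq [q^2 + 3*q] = 2*q + 3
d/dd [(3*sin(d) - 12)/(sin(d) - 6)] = -6*cos(d)/(sin(d) - 6)^2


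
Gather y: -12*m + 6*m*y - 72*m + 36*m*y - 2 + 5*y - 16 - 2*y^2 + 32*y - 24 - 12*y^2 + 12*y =-84*m - 14*y^2 + y*(42*m + 49) - 42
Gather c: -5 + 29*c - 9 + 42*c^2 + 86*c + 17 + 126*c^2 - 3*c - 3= 168*c^2 + 112*c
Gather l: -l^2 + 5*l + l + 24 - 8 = -l^2 + 6*l + 16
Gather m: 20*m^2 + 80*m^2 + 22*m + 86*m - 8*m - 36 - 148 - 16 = 100*m^2 + 100*m - 200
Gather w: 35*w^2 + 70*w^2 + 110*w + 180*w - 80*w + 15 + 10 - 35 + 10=105*w^2 + 210*w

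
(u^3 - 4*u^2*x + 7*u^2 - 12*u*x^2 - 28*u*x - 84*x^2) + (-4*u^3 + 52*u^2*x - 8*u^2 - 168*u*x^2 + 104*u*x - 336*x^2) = -3*u^3 + 48*u^2*x - u^2 - 180*u*x^2 + 76*u*x - 420*x^2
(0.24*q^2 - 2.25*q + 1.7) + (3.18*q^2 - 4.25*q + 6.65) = 3.42*q^2 - 6.5*q + 8.35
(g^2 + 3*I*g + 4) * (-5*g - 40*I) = -5*g^3 - 55*I*g^2 + 100*g - 160*I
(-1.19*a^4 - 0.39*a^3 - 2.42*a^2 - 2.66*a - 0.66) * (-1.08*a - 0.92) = 1.2852*a^5 + 1.516*a^4 + 2.9724*a^3 + 5.0992*a^2 + 3.16*a + 0.6072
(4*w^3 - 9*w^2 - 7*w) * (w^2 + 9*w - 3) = 4*w^5 + 27*w^4 - 100*w^3 - 36*w^2 + 21*w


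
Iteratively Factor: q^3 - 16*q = (q - 4)*(q^2 + 4*q) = q*(q - 4)*(q + 4)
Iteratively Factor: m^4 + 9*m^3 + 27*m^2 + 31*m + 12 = (m + 3)*(m^3 + 6*m^2 + 9*m + 4) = (m + 1)*(m + 3)*(m^2 + 5*m + 4) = (m + 1)^2*(m + 3)*(m + 4)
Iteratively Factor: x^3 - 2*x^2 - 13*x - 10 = (x - 5)*(x^2 + 3*x + 2) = (x - 5)*(x + 2)*(x + 1)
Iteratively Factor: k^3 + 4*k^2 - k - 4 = (k - 1)*(k^2 + 5*k + 4) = (k - 1)*(k + 1)*(k + 4)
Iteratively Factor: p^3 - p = (p)*(p^2 - 1) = p*(p - 1)*(p + 1)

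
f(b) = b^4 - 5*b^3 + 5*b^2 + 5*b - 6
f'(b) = 4*b^3 - 15*b^2 + 10*b + 5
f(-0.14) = -6.59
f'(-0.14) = 3.30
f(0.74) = -1.29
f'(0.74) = 5.81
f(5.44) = 240.00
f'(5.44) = 259.45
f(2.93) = -0.49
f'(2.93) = 6.14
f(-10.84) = 20703.70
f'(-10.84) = -6961.03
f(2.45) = -1.24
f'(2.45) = -1.71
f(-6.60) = 3513.75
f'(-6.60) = -1864.38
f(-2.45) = 121.32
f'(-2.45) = -168.36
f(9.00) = 3360.00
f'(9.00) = 1796.00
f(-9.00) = 10560.00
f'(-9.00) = -4216.00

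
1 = 1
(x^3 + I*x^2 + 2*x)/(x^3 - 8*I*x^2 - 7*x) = (x + 2*I)/(x - 7*I)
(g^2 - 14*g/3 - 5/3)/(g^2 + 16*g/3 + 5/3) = (g - 5)/(g + 5)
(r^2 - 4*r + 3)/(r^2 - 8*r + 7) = (r - 3)/(r - 7)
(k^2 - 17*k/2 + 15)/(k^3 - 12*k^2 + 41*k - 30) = (k - 5/2)/(k^2 - 6*k + 5)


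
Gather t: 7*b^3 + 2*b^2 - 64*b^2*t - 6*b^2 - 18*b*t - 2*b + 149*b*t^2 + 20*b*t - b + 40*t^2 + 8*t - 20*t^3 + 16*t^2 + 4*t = 7*b^3 - 4*b^2 - 3*b - 20*t^3 + t^2*(149*b + 56) + t*(-64*b^2 + 2*b + 12)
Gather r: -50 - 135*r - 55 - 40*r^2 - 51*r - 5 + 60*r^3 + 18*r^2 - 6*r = 60*r^3 - 22*r^2 - 192*r - 110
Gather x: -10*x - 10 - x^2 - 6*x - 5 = -x^2 - 16*x - 15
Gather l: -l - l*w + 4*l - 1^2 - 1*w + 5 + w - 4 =l*(3 - w)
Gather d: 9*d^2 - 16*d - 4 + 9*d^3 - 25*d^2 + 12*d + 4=9*d^3 - 16*d^2 - 4*d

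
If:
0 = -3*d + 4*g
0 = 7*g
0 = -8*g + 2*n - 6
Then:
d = 0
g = 0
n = 3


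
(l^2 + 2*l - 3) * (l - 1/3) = l^3 + 5*l^2/3 - 11*l/3 + 1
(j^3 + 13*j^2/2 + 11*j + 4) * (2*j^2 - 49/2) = 2*j^5 + 13*j^4 - 5*j^3/2 - 605*j^2/4 - 539*j/2 - 98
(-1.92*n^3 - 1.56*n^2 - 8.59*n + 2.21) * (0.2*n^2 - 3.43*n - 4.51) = -0.384*n^5 + 6.2736*n^4 + 12.292*n^3 + 36.9413*n^2 + 31.1606*n - 9.9671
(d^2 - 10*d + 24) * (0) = 0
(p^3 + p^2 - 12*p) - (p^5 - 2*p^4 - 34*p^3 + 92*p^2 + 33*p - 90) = -p^5 + 2*p^4 + 35*p^3 - 91*p^2 - 45*p + 90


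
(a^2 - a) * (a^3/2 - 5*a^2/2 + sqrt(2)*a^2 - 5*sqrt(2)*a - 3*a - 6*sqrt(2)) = a^5/2 - 3*a^4 + sqrt(2)*a^4 - 6*sqrt(2)*a^3 - a^3/2 - sqrt(2)*a^2 + 3*a^2 + 6*sqrt(2)*a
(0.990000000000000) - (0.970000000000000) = 0.0200000000000000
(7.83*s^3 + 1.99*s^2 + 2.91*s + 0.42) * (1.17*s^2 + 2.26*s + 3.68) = 9.1611*s^5 + 20.0241*s^4 + 36.7165*s^3 + 14.3912*s^2 + 11.658*s + 1.5456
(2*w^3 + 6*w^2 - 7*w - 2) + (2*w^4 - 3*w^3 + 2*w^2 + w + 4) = 2*w^4 - w^3 + 8*w^2 - 6*w + 2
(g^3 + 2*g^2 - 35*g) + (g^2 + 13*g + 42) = g^3 + 3*g^2 - 22*g + 42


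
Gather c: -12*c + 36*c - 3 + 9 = 24*c + 6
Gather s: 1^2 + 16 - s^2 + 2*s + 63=-s^2 + 2*s + 80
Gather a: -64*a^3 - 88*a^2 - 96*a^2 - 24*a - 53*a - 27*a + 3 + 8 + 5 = -64*a^3 - 184*a^2 - 104*a + 16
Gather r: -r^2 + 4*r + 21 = -r^2 + 4*r + 21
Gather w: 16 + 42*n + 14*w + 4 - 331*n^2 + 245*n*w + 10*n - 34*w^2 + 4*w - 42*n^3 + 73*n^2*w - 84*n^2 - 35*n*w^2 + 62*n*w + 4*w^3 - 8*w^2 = -42*n^3 - 415*n^2 + 52*n + 4*w^3 + w^2*(-35*n - 42) + w*(73*n^2 + 307*n + 18) + 20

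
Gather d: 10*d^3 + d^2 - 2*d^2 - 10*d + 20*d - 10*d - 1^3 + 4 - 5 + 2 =10*d^3 - d^2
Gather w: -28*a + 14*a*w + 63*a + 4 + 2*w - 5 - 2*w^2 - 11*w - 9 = 35*a - 2*w^2 + w*(14*a - 9) - 10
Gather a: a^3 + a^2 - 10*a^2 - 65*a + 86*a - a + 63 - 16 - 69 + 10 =a^3 - 9*a^2 + 20*a - 12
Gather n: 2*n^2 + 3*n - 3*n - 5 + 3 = 2*n^2 - 2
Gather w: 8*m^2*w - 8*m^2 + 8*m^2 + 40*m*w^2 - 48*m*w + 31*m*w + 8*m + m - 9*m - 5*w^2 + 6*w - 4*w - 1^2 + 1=w^2*(40*m - 5) + w*(8*m^2 - 17*m + 2)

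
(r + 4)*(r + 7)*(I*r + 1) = I*r^3 + r^2 + 11*I*r^2 + 11*r + 28*I*r + 28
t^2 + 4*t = t*(t + 4)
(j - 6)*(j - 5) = j^2 - 11*j + 30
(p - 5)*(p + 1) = p^2 - 4*p - 5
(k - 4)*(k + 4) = k^2 - 16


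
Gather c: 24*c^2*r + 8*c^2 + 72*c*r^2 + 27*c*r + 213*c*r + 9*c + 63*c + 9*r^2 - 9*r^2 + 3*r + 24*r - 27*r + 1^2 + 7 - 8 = c^2*(24*r + 8) + c*(72*r^2 + 240*r + 72)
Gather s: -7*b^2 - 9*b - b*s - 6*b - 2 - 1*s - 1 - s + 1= -7*b^2 - 15*b + s*(-b - 2) - 2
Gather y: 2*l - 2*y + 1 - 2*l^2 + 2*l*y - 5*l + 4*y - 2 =-2*l^2 - 3*l + y*(2*l + 2) - 1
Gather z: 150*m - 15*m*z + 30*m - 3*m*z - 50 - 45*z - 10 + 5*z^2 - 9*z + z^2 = 180*m + 6*z^2 + z*(-18*m - 54) - 60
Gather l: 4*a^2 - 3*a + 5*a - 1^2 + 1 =4*a^2 + 2*a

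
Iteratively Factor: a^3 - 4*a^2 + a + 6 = (a - 3)*(a^2 - a - 2) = (a - 3)*(a - 2)*(a + 1)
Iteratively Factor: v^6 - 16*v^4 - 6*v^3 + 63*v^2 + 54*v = (v - 3)*(v^5 + 3*v^4 - 7*v^3 - 27*v^2 - 18*v) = v*(v - 3)*(v^4 + 3*v^3 - 7*v^2 - 27*v - 18) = v*(v - 3)^2*(v^3 + 6*v^2 + 11*v + 6) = v*(v - 3)^2*(v + 1)*(v^2 + 5*v + 6) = v*(v - 3)^2*(v + 1)*(v + 3)*(v + 2)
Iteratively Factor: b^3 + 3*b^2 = (b)*(b^2 + 3*b) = b*(b + 3)*(b)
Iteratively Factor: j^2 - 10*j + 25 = (j - 5)*(j - 5)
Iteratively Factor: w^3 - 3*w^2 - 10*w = (w - 5)*(w^2 + 2*w) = w*(w - 5)*(w + 2)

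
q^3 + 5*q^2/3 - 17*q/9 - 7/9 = (q - 1)*(q + 1/3)*(q + 7/3)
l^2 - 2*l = l*(l - 2)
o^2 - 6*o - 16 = (o - 8)*(o + 2)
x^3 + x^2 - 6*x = x*(x - 2)*(x + 3)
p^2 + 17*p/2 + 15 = (p + 5/2)*(p + 6)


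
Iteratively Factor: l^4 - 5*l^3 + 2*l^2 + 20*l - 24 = (l - 3)*(l^3 - 2*l^2 - 4*l + 8) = (l - 3)*(l - 2)*(l^2 - 4) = (l - 3)*(l - 2)^2*(l + 2)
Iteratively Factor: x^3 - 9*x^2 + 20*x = (x - 4)*(x^2 - 5*x) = (x - 5)*(x - 4)*(x)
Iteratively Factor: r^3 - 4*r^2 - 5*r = (r)*(r^2 - 4*r - 5) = r*(r - 5)*(r + 1)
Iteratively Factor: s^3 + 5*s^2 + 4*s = (s + 1)*(s^2 + 4*s) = s*(s + 1)*(s + 4)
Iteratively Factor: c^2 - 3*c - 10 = (c - 5)*(c + 2)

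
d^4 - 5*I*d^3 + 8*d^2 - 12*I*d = d*(d - 6*I)*(d - I)*(d + 2*I)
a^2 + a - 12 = (a - 3)*(a + 4)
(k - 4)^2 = k^2 - 8*k + 16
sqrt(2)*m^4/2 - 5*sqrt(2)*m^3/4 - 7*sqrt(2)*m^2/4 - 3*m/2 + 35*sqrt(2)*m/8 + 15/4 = (m - 5/2)*(m - 3*sqrt(2)/2)*(m + sqrt(2)/2)*(sqrt(2)*m/2 + 1)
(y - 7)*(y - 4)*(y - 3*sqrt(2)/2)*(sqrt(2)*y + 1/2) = sqrt(2)*y^4 - 11*sqrt(2)*y^3 - 5*y^3/2 + 55*y^2/2 + 109*sqrt(2)*y^2/4 - 70*y + 33*sqrt(2)*y/4 - 21*sqrt(2)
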